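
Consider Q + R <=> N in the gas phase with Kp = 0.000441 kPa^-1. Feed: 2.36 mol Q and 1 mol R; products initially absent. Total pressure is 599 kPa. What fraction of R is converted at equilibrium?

Let X = conversion of R (basis 1 mol R); extent of reaction ξ = X.
Species balance: n_Q = 2.36 − X; n_R = 1 − X; n_N = X.
Total moles n_T = 3.36 − X.
Mole fractions y_i = n_i/n_T; Kp = p_N / (p_Q p_R) with p_i = y_i·P.
Equating to 0.000441 kPa^-1 and solving on 0 < X < 1: X = 0.154.

X = 0.154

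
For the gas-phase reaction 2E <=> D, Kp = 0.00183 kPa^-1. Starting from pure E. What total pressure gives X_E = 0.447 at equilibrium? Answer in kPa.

P = 310 kPa

Basis: 1 mol E initially; let X = conversion of E. Extent ξ = 0.5X.
Moles: n_E = 1 − X; n_D = 0.5X.
Summing: n_T = 1 − 0.5X.
Kp = p_D / (p_E^2) with p_i = (n_i/n_T)·P.
At X = 0.447: the mole-fraction product g(X) = Π y_i^ν_i = 0.5675. Since Kp = g(X)·P^{-1}, P = (g/Kp)^(1/1) = (0.5675/0.00183)^(1/1) = 310 kPa.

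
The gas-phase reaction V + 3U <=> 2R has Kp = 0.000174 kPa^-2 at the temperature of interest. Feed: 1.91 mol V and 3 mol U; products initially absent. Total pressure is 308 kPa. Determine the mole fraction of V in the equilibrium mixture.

Let X = conversion of U (basis 3 mol U); extent of reaction ξ = X.
Mole table: n_V = 1.91 − X; n_U = 3 − 3X; n_R = 2X.
Total moles n_T = 4.91 − 2X.
y_i = n_i/n_T, p_i = y_i·P. Kp = p_R^2 / (p_V p_U^3).
Setting this equal to 0.000174 kPa^-2 and taking the physical root (0 < X < 1) gives X = 0.658.
Then n_V = 1.25, n_T = 3.59, so y_V = 0.348.

y_V = 0.348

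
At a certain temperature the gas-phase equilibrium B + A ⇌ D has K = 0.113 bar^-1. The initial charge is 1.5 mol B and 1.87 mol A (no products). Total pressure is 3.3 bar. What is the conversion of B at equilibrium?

X = 0.162

Basis: 1.5 mol B initially; let X = conversion of B. Extent ξ = 1.5X.
Species balance: n_B = 1.5 − 1.5X; n_A = 1.87 − 1.5X; n_D = 1.5X.
n_T = Σnᵢ = 3.37 − 1.5X.
y_i = n_i/n_T, p_i = y_i·P. K = p_D / (p_B p_A).
Equating to 0.113 bar^-1 and solving on 0 < X < 1: X = 0.162.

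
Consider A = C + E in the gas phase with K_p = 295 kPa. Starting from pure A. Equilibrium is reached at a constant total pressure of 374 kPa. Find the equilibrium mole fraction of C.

y_C = 0.399

Take 1 mol A as basis and let X be its fractional conversion, so ξ = X.
At extent ξ: n_A = 1 − X; n_C = X; n_E = X.
n_T = Σnᵢ = 1 + X.
Mole fractions y_i = n_i/n_T; K_p = p_C p_E / (p_A) with p_i = y_i·P.
This yields a degree-2 equation in X; solving on (0,1), X = 0.664.
Then n_C = 0.664, n_T = 1.66, so y_C = 0.399.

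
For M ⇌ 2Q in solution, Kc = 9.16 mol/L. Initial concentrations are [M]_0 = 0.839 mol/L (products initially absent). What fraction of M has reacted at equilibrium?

X = 0.778

Let X = conversion of M; extent ξ = 0.839·X mol/L.
Concentrations: [M] = 0.839 − 0.839X; [Q] = 1.68X.
Kc = [Q]^2 / ([M]).
Solving Kc = 9.16 for X ∈ (0,1): X = 0.778.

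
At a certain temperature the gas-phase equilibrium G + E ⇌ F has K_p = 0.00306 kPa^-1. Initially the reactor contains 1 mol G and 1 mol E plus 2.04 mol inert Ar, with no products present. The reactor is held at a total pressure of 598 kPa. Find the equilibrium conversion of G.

X = 0.263

Let X = conversion of G (basis 1 mol G); extent of reaction ξ = X.
At extent ξ: n_G = 1 − X; n_E = 1 − X; n_F = X; n_I = 2.04 (inert).
Summing: n_T = 4.04 − X.
Mole fractions y_i = n_i/n_T; K_p = p_F / (p_G p_E) with p_i = y_i·P.
Setting this equal to 0.00306 kPa^-1 and taking the physical root (0 < X < 1) gives X = 0.263.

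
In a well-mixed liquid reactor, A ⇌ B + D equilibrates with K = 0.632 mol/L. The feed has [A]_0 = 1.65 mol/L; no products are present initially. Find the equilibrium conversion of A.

Let X = conversion of A; extent ξ = 1.65·X mol/L.
Concentrations: [A] = 1.65 − 1.65X; [B] = 1.65X; [D] = 1.65X.
K = [B] [D] / ([A]).
This equals 0.632 at X = 0.456 (the root in 0 < X < 1).

X = 0.456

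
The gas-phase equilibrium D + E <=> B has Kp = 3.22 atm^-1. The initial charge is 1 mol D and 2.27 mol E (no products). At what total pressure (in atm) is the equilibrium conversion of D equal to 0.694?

P = 1.15 atm

Take 1 mol D as basis and let X be its fractional conversion, so ξ = X.
Species balance: n_D = 1 − X; n_E = 2.27 − X; n_B = X.
Summing: n_T = 3.27 − X.
Kp = p_B / (p_D p_E) with p_i = (n_i/n_T)·P.
At X = 0.694: the mole-fraction product g(X) = Π y_i^ν_i = 3.707. Since Kp = g(X)·P^{-1}, P = (g/Kp)^(1/1) = (3.707/3.22)^(1/1) = 1.15 atm.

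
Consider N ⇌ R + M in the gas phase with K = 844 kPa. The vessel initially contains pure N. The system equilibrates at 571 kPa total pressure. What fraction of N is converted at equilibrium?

X = 0.772

Basis: 1 mol N initially; let X = conversion of N. Extent ξ = X.
Moles: n_N = 1 − X; n_R = X; n_M = X.
Total moles n_T = 1 + X.
y_i = n_i/n_T, p_i = y_i·P. K = p_R p_M / (p_N).
Substituting and setting equal to 844 kPa gives a polynomial in X; the root in (0,1) is X = 0.772.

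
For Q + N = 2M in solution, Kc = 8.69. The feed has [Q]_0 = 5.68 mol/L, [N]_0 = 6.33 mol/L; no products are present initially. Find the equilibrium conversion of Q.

Let X = conversion of Q; extent ξ = 5.68·X mol/L.
Concentrations: [Q] = 5.68 − 5.68X; [N] = 6.33 − 5.68X; [M] = 11.4X.
Kc = [M]^2 / ([Q] [N]).
This equals 8.69 at X = 0.628 (the root in 0 < X < 1).

X = 0.628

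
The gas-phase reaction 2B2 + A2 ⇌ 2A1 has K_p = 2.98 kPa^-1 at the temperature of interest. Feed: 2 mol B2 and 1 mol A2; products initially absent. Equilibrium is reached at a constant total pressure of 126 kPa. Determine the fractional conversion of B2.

X = 0.840

Take 2 mol B2 as basis and let X be its fractional conversion, so ξ = X.
Species balance: n_B2 = 2 − 2X; n_A2 = 1 − X; n_A1 = 2X.
Total moles n_T = 3 − X.
With p_i = (n_i/n_T)P, K_p = p_A1^2 / (p_B2^2 p_A2).
Equating to 2.98 kPa^-1 and solving on 0 < X < 1: X = 0.840.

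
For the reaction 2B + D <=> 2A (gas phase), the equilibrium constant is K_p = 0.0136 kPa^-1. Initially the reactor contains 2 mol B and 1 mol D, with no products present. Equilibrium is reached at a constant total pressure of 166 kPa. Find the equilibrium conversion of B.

Let X = conversion of B (basis 2 mol B); extent of reaction ξ = X.
Species balance: n_B = 2 − 2X; n_D = 1 − X; n_A = 2X.
Summing: n_T = 3 − X.
y_i = n_i/n_T, p_i = y_i·P. K_p = p_A^2 / (p_B^2 p_D).
Substituting and setting equal to 0.0136 kPa^-1 gives a polynomial in X; the root in (0,1) is X = 0.417.

X = 0.417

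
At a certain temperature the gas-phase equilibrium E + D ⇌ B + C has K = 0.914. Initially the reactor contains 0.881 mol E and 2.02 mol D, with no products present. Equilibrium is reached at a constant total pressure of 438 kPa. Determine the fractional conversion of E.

X = 0.683

Let X = conversion of E (basis 0.881 mol E); extent of reaction ξ = 0.881X.
Mole table: n_E = 0.881 − 0.881X; n_D = 2.02 − 0.881X; n_B = 0.881X; n_C = 0.881X.
Total moles n_T = 2.9 (Δν = 0, constant).
y_i = n_i/n_T, p_i = y_i·P. K = p_B p_C / (p_E p_D).
This yields a degree-2 equation in X; solving on (0,1), X = 0.683.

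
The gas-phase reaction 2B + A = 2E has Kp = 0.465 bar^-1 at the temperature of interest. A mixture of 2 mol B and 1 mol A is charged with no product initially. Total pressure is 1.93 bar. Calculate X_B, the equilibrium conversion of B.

X = 0.323

Let X = conversion of B (basis 2 mol B); extent of reaction ξ = X.
At extent ξ: n_B = 2 − 2X; n_A = 1 − X; n_E = 2X.
Total moles n_T = 3 − X.
Mole fractions y_i = n_i/n_T; Kp = p_E^2 / (p_B^2 p_A) with p_i = y_i·P.
This yields a degree-3 equation in X; solving on (0,1), X = 0.323.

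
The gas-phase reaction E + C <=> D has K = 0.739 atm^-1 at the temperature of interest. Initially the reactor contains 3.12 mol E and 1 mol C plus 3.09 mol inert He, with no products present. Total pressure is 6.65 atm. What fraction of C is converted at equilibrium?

Let X = conversion of C (basis 1 mol C); extent of reaction ξ = X.
Species balance: n_E = 3.12 − X; n_C = 1 − X; n_D = X; n_I = 3.09 (inert).
n_T = Σnᵢ = 7.21 − X.
Mole fractions y_i = n_i/n_T; K = p_D / (p_E p_C) with p_i = y_i·P.
Substituting and setting equal to 0.739 atm^-1 gives a polynomial in X; the root in (0,1) is X = 0.649.

X = 0.649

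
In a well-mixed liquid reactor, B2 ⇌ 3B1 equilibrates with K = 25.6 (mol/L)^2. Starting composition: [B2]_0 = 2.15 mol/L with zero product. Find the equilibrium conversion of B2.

Let X = conversion of B2; extent ξ = 2.15·X mol/L.
Concentrations: [B2] = 2.15 − 2.15X; [B1] = 6.45X.
K = [B1]^3 / ([B2]).
Equating to 25.6 (mol/L)^2: the physical root is X = 0.476.

X = 0.476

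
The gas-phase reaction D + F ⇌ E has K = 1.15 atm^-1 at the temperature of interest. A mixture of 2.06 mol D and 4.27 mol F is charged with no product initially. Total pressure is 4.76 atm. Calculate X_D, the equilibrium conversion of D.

Let X = conversion of D (basis 2.06 mol D); extent of reaction ξ = 2.06X.
Mole table: n_D = 2.06 − 2.06X; n_F = 4.27 − 2.06X; n_E = 2.06X.
Total moles n_T = 6.33 − 2.06X.
Mole fractions y_i = n_i/n_T; K = p_E / (p_D p_F) with p_i = y_i·P.
Equating to 1.15 atm^-1 and solving on 0 < X < 1: X = 0.757.

X = 0.757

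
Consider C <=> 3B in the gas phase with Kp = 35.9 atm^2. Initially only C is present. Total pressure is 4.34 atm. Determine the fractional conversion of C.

Basis: 1 mol C initially; let X = conversion of C. Extent ξ = X.
Moles: n_C = 1 − X; n_B = 3X.
n_T = Σnᵢ = 1 + 2X.
Mole fractions y_i = n_i/n_T; Kp = p_B^3 / (p_C) with p_i = y_i·P.
Equating to 35.9 atm^2 and solving on 0 < X < 1: X = 0.520.

X = 0.520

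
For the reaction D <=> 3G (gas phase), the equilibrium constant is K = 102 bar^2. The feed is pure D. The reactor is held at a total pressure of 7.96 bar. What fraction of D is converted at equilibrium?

Take 1 mol D as basis and let X be its fractional conversion, so ξ = X.
Species balance: n_D = 1 − X; n_G = 3X.
n_T = Σnᵢ = 1 + 2X.
Mole fractions y_i = n_i/n_T; K = p_G^3 / (p_D) with p_i = y_i·P.
Equating to 102 bar^2 and solving on 0 < X < 1: X = 0.492.

X = 0.492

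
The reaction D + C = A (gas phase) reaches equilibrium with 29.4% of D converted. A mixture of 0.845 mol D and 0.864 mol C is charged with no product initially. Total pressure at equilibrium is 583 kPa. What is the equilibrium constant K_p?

Basis: 0.845 mol D initially; let X = conversion of D. Extent ξ = 0.845X.
Species balance: n_D = 0.845 − 0.845X; n_C = 0.864 − 0.845X; n_A = 0.845X.
Summing: n_T = 1.71 − 0.845X.
At X = 0.294: n_D = 0.597, n_C = 0.616, n_A = 0.248, n_T = 1.46.
p_i = (n_i/n_T)·P. K_p = p_A / (p_D p_C) = 0.00169 kPa^-1.

K_p = 0.00169 kPa^-1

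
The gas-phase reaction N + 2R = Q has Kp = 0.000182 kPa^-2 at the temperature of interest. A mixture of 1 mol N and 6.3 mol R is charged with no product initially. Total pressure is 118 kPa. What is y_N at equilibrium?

y_N = 0.060

Let X = conversion of N (basis 1 mol N); extent of reaction ξ = X.
Mole table: n_N = 1 − X; n_R = 6.3 − 2X; n_Q = X.
Total moles n_T = 7.3 − 2X.
Mole fractions y_i = n_i/n_T; Kp = p_Q / (p_N p_R^2) with p_i = y_i·P.
Substituting and setting equal to 0.000182 kPa^-2 gives a polynomial in X; the root in (0,1) is X = 0.638.
Then n_N = 0.362, n_T = 6.02, so y_N = 0.060.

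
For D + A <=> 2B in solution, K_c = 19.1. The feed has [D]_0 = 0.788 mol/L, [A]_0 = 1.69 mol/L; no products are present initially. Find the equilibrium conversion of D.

Let X = conversion of D; extent ξ = 0.788·X mol/L.
Concentrations: [D] = 0.788 − 0.788X; [A] = 1.69 − 0.788X; [B] = 1.58X.
K_c = [B]^2 / ([D] [A]).
Setting equal to 19.1 and solving for X on (0,1) gives X = 0.874.

X = 0.874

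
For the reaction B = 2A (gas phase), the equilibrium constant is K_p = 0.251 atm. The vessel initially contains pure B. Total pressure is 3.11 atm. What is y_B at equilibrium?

y_B = 0.753

Take 1 mol B as basis and let X be its fractional conversion, so ξ = X.
Moles: n_B = 1 − X; n_A = 2X.
Total moles n_T = 1 + X.
Mole fractions y_i = n_i/n_T; K_p = p_A^2 / (p_B) with p_i = y_i·P.
Setting this equal to 0.251 atm and taking the physical root (0 < X < 1) gives X = 0.141.
Then n_B = 0.859, n_T = 1.14, so y_B = 0.753.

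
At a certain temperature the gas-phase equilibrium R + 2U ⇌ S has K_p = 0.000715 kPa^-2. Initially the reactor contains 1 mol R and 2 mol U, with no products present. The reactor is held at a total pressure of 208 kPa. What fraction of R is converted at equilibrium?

X = 0.762

Let X = conversion of R (basis 1 mol R); extent of reaction ξ = X.
Mole table: n_R = 1 − X; n_U = 2 − 2X; n_S = X.
n_T = Σnᵢ = 3 − 2X.
With p_i = (n_i/n_T)P, K_p = p_S / (p_R p_U^2).
This yields a degree-3 equation in X; solving on (0,1), X = 0.762.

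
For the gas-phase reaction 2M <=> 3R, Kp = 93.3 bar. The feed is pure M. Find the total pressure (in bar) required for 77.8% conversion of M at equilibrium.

Let X = conversion of M (basis 1 mol M); extent of reaction ξ = 0.5X.
Mole table: n_M = 1 − X; n_R = 1.5X.
Total moles n_T = 1 + 0.5X.
Kp = p_R^3 / (p_M^2) with p_i = (n_i/n_T)·P.
At X = 0.778: the mole-fraction product g(X) = Π y_i^ν_i = 23.22. Since Kp = g(X)·P^{1}, P = (Kp/g)^(1/1) = (93.3/23.22)^(1/1) = 4.02 bar.

P = 4.02 bar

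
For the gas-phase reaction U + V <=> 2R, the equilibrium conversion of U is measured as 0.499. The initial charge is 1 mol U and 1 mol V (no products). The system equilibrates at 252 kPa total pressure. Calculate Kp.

Basis: 1 mol U initially; let X = conversion of U. Extent ξ = X.
Species balance: n_U = 1 − X; n_V = 1 − X; n_R = 2X.
n_T stays at 2 (no change in mole number).
At X = 0.499: n_U = 0.501, n_V = 0.501, n_R = 0.998, n_T = 2.
p_i = (n_i/n_T)·P. Kp = p_R^2 / (p_U p_V) = 3.97.

Kp = 3.97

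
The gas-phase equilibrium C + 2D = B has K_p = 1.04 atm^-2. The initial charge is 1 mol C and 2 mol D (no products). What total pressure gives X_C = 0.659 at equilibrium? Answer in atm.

P = 3.36 atm

Basis: 1 mol C initially; let X = conversion of C. Extent ξ = X.
Mole table: n_C = 1 − X; n_D = 2 − 2X; n_B = X.
Summing: n_T = 3 − 2X.
K_p = p_B / (p_C p_D^2) with p_i = (n_i/n_T)·P.
At X = 0.659: the mole-fraction product g(X) = Π y_i^ν_i = 11.75. Since K_p = g(X)·P^{-2}, P = (g/K_p)^(1/2) = (11.75/1.04)^(1/2) = 3.36 atm.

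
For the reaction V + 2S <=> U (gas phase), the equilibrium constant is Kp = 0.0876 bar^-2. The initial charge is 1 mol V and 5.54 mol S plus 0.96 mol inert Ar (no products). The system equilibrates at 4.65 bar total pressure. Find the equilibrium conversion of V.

X = 0.481

Take 1 mol V as basis and let X be its fractional conversion, so ξ = X.
Mole table: n_V = 1 − X; n_S = 5.54 − 2X; n_U = X; n_I = 0.96 (inert).
Total moles n_T = 7.5 − 2X.
y_i = n_i/n_T, p_i = y_i·P. Kp = p_U / (p_V p_S^2).
Setting this equal to 0.0876 bar^-2 and taking the physical root (0 < X < 1) gives X = 0.481.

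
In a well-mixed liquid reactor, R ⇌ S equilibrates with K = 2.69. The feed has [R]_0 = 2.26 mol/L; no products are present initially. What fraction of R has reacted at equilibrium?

X = 0.729

Let X = conversion of R; extent ξ = 2.26·X mol/L.
Concentrations: [R] = 2.26 − 2.26X; [S] = 2.26X.
K = [S] / ([R]).
Equating to 2.69: the physical root is X = 0.729.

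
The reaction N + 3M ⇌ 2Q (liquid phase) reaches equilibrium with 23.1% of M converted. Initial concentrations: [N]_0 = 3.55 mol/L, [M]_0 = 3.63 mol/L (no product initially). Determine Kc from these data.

Let X = conversion of M.
Concentrations: [N] = 3.55 − 1.21X; [M] = 3.63 − 3.63X; [Q] = 2.42X.
At X = 0.231: [N] = 3.27, [M] = 2.79, [Q] = 0.559.
Kc = [Q]^2 / ([N] [M]^3) = 0.00439 (mol/L)^-2.

Kc = 0.00439 (mol/L)^-2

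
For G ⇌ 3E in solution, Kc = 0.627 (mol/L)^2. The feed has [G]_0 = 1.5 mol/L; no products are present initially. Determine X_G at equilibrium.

X = 0.202

Let X = conversion of G; extent ξ = 1.5·X mol/L.
Concentrations: [G] = 1.5 − 1.5X; [E] = 4.5X.
Kc = [E]^3 / ([G]).
Setting equal to 0.627 and solving for X on (0,1) gives X = 0.202.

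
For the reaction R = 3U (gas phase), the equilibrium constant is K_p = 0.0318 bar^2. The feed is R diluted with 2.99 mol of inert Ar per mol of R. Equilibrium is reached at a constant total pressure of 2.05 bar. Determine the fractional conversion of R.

X = 0.163

Take 1 mol R as basis and let X be its fractional conversion, so ξ = X.
Mole table: n_R = 1 − X; n_U = 3X; n_I = 2.99 (inert).
n_T = Σnᵢ = 3.99 + 2X.
With p_i = (n_i/n_T)P, K_p = p_U^3 / (p_R).
Equating to 0.0318 bar^2 and solving on 0 < X < 1: X = 0.163.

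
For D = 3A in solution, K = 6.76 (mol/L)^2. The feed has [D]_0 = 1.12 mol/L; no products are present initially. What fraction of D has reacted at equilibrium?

Let X = conversion of D; extent ξ = 1.12·X mol/L.
Concentrations: [D] = 1.12 − 1.12X; [A] = 3.36X.
K = [A]^3 / ([D]).
Solving K = 6.76 for X ∈ (0,1): X = 0.472.

X = 0.472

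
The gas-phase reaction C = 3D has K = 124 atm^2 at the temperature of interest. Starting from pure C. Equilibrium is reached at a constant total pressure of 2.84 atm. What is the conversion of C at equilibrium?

Let X = conversion of C (basis 1 mol C); extent of reaction ξ = X.
Moles: n_C = 1 − X; n_D = 3X.
Summing: n_T = 1 + 2X.
y_i = n_i/n_T, p_i = y_i·P. K = p_D^3 / (p_C).
This yields a degree-3 equation in X; solving on (0,1), X = 0.852.

X = 0.852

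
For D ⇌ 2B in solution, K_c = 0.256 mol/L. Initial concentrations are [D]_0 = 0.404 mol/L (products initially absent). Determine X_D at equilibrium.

X = 0.327

Let X = conversion of D; extent ξ = 0.404·X mol/L.
Concentrations: [D] = 0.404 − 0.404X; [B] = 0.808X.
K_c = [B]^2 / ([D]).
This equals 0.256 at X = 0.327 (the root in 0 < X < 1).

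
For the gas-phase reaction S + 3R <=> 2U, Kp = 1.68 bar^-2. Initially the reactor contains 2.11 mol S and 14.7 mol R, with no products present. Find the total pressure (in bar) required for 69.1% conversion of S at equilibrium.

Take 2.11 mol S as basis and let X be its fractional conversion, so ξ = 2.11X.
At extent ξ: n_S = 2.11 − 2.11X; n_R = 14.7 − 6.33X; n_U = 4.22X.
n_T = Σnᵢ = 16.8 − 4.22X.
Kp = p_U^2 / (p_S p_R^3) with p_i = (n_i/n_T)·P.
At X = 0.691: the mole-fraction product g(X) = Π y_i^ν_i = 2.287. Since Kp = g(X)·P^{-2}, P = (g/Kp)^(1/2) = (2.287/1.68)^(1/2) = 1.17 bar.

P = 1.17 bar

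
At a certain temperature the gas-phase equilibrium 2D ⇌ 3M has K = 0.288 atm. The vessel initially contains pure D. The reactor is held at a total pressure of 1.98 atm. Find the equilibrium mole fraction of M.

y_M = 0.382

Take 1 mol D as basis and let X be its fractional conversion, so ξ = 0.5X.
Mole table: n_D = 1 − X; n_M = 1.5X.
Total moles n_T = 1 + 0.5X.
With p_i = (n_i/n_T)P, K = p_M^3 / (p_D^2).
Setting this equal to 0.288 atm and taking the physical root (0 < X < 1) gives X = 0.292.
Then n_M = 0.437, n_T = 1.15, so y_M = 0.382.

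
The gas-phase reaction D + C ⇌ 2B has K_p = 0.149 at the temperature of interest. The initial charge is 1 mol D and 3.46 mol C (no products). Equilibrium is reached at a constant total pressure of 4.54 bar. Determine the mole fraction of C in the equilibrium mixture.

y_C = 0.711

Basis: 1 mol D initially; let X = conversion of D. Extent ξ = X.
Moles: n_D = 1 − X; n_C = 3.46 − X; n_B = 2X.
Since Δν = 0, n_T = 4.46 throughout.
Mole fractions y_i = n_i/n_T; K_p = p_B^2 / (p_D p_C) with p_i = y_i·P.
This yields a degree-2 equation in X; solving on (0,1), X = 0.290.
Then n_C = 3.17, n_T = 4.46, so y_C = 0.711.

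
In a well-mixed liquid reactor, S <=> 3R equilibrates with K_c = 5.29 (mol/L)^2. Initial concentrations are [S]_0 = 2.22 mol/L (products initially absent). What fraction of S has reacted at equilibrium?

X = 0.303

Let X = conversion of S; extent ξ = 2.22·X mol/L.
Concentrations: [S] = 2.22 − 2.22X; [R] = 6.66X.
K_c = [R]^3 / ([S]).
Equating to 5.29 (mol/L)^2: the physical root is X = 0.303.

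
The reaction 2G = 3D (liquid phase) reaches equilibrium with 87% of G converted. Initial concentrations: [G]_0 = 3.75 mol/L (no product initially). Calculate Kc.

Kc = 493 mol/L

Let X = conversion of G.
Concentrations: [G] = 3.75 − 3.75X; [D] = 5.62X.
At X = 0.87: [G] = 0.487, [D] = 4.89.
Kc = [D]^3 / ([G]^2) = 493 mol/L.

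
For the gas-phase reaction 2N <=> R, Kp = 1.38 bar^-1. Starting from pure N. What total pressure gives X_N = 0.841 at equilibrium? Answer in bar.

P = 6.98 bar

Basis: 1 mol N initially; let X = conversion of N. Extent ξ = 0.5X.
Moles: n_N = 1 − X; n_R = 0.5X.
Total moles n_T = 1 − 0.5X.
Kp = p_R / (p_N^2) with p_i = (n_i/n_T)·P.
At X = 0.841: the mole-fraction product g(X) = Π y_i^ν_i = 9.639. Since Kp = g(X)·P^{-1}, P = (g/Kp)^(1/1) = (9.639/1.38)^(1/1) = 6.98 bar.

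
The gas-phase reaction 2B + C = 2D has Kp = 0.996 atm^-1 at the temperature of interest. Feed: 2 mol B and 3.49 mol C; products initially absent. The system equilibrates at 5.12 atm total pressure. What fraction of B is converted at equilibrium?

Let X = conversion of B (basis 2 mol B); extent of reaction ξ = X.
At extent ξ: n_B = 2 − 2X; n_C = 3.49 − X; n_D = 2X.
Summing: n_T = 5.49 − X.
Mole fractions y_i = n_i/n_T; Kp = p_D^2 / (p_B^2 p_C) with p_i = y_i·P.
Equating to 0.996 atm^-1 and solving on 0 < X < 1: X = 0.634.

X = 0.634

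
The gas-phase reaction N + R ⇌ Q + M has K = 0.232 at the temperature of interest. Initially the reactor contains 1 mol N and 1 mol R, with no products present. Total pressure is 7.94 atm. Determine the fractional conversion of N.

Let X = conversion of N (basis 1 mol N); extent of reaction ξ = X.
Moles: n_N = 1 − X; n_R = 1 − X; n_Q = X; n_M = X.
n_T stays at 2 (no change in mole number).
With p_i = (n_i/n_T)P, K = p_Q p_M / (p_N p_R).
Substituting and setting equal to 0.232 gives a polynomial in X; the root in (0,1) is X = 0.325.

X = 0.325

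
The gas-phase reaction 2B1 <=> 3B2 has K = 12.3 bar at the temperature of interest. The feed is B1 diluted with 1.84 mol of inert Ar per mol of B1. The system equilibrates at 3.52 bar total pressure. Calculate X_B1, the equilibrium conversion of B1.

Basis: 1 mol B1 initially; let X = conversion of B1. Extent ξ = 0.5X.
Species balance: n_B1 = 1 − X; n_B2 = 1.5X; n_I = 1.84 (inert).
Total moles n_T = 2.84 + 0.5X.
y_i = n_i/n_T, p_i = y_i·P. K = p_B2^3 / (p_B1^2).
Setting this equal to 12.3 bar and taking the physical root (0 < X < 1) gives X = 0.687.

X = 0.687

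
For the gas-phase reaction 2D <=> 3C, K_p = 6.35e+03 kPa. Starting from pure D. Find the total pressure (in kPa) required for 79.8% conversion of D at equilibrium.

Take 1 mol D as basis and let X be its fractional conversion, so ξ = 0.5X.
Species balance: n_D = 1 − X; n_C = 1.5X.
Total moles n_T = 1 + 0.5X.
K_p = p_C^3 / (p_D^2) with p_i = (n_i/n_T)·P.
At X = 0.798: the mole-fraction product g(X) = Π y_i^ν_i = 30.04. Since K_p = g(X)·P^{1}, P = (K_p/g)^(1/1) = (6.35e+03/30.04)^(1/1) = 211 kPa.

P = 211 kPa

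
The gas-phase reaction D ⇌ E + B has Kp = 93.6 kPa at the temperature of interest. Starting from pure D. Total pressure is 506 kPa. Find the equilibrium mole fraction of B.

Take 1 mol D as basis and let X be its fractional conversion, so ξ = X.
At extent ξ: n_D = 1 − X; n_E = X; n_B = X.
Summing: n_T = 1 + X.
y_i = n_i/n_T, p_i = y_i·P. Kp = p_E p_B / (p_D).
This yields a degree-2 equation in X; solving on (0,1), X = 0.395.
Then n_B = 0.395, n_T = 1.4, so y_B = 0.283.

y_B = 0.283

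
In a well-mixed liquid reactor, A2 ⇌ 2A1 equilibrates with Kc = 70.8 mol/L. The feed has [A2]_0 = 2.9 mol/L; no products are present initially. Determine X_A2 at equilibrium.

Let X = conversion of A2; extent ξ = 2.9·X mol/L.
Concentrations: [A2] = 2.9 − 2.9X; [A1] = 5.8X.
Kc = [A1]^2 / ([A2]).
Setting equal to 70.8 and solving for X on (0,1) gives X = 0.875.

X = 0.875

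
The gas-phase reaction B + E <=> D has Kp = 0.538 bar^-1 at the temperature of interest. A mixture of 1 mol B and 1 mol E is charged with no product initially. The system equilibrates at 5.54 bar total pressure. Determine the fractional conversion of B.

X = 0.499

Basis: 1 mol B initially; let X = conversion of B. Extent ξ = X.
Mole table: n_B = 1 − X; n_E = 1 − X; n_D = X.
Total moles n_T = 2 − X.
y_i = n_i/n_T, p_i = y_i·P. Kp = p_D / (p_B p_E).
Equating to 0.538 bar^-1 and solving on 0 < X < 1: X = 0.499.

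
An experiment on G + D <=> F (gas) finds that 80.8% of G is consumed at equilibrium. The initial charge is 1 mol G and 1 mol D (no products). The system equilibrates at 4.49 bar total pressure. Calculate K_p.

K_p = 5.82 bar^-1

Take 1 mol G as basis and let X be its fractional conversion, so ξ = X.
At extent ξ: n_G = 1 − X; n_D = 1 − X; n_F = X.
n_T = Σnᵢ = 2 − X.
At X = 0.808: n_G = 0.192, n_D = 0.192, n_F = 0.808, n_T = 1.19.
p_i = (n_i/n_T)·P. K_p = p_F / (p_G p_D) = 5.82 bar^-1.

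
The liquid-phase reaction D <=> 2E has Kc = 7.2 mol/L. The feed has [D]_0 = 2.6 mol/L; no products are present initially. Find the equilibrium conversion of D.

X = 0.555

Let X = conversion of D; extent ξ = 2.6·X mol/L.
Concentrations: [D] = 2.6 − 2.6X; [E] = 5.2X.
Kc = [E]^2 / ([D]).
Setting equal to 7.2 and solving for X on (0,1) gives X = 0.555.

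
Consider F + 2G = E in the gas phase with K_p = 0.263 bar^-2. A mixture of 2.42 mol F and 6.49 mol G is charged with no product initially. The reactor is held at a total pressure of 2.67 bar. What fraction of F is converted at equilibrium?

X = 0.437

Basis: 2.42 mol F initially; let X = conversion of F. Extent ξ = 2.42X.
Species balance: n_F = 2.42 − 2.42X; n_G = 6.49 − 4.84X; n_E = 2.42X.
n_T = Σnᵢ = 8.91 − 4.84X.
Mole fractions y_i = n_i/n_T; K_p = p_E / (p_F p_G^2) with p_i = y_i·P.
Setting this equal to 0.263 bar^-2 and taking the physical root (0 < X < 1) gives X = 0.437.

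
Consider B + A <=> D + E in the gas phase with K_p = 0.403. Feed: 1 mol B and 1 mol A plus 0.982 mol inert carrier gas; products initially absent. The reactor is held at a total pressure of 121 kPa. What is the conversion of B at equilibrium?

Basis: 1 mol B initially; let X = conversion of B. Extent ξ = X.
Mole table: n_B = 1 − X; n_A = 1 − X; n_D = X; n_E = X; n_I = 0.982 (inert).
Total moles n_T = 2.98 (Δν = 0, constant).
y_i = n_i/n_T, p_i = y_i·P. K_p = p_D p_E / (p_B p_A).
Equating to 0.403 and solving on 0 < X < 1: X = 0.388.

X = 0.388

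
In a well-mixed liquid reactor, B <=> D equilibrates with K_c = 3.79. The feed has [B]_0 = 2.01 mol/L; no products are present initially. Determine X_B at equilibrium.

X = 0.791

Let X = conversion of B; extent ξ = 2.01·X mol/L.
Concentrations: [B] = 2.01 − 2.01X; [D] = 2.01X.
K_c = [D] / ([B]).
This equals 3.79 at X = 0.791 (the root in 0 < X < 1).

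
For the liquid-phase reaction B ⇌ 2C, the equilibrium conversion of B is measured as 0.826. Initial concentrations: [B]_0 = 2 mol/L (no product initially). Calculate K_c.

K_c = 31.4 mol/L

Let X = conversion of B.
Concentrations: [B] = 2 − 2X; [C] = 4X.
At X = 0.826: [B] = 0.348, [C] = 3.3.
K_c = [C]^2 / ([B]) = 31.4 mol/L.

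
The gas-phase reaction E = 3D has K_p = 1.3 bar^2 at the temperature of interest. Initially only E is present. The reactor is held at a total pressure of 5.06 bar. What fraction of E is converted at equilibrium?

Basis: 1 mol E initially; let X = conversion of E. Extent ξ = X.
Mole table: n_E = 1 − X; n_D = 3X.
n_T = Σnᵢ = 1 + 2X.
y_i = n_i/n_T, p_i = y_i·P. K_p = p_D^3 / (p_E).
Equating to 1.3 bar^2 and solving on 0 < X < 1: X = 0.138.

X = 0.138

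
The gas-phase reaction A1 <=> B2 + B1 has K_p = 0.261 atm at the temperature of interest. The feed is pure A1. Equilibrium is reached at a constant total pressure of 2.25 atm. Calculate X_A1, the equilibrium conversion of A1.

Basis: 1 mol A1 initially; let X = conversion of A1. Extent ξ = X.
Species balance: n_A1 = 1 − X; n_B2 = X; n_B1 = X.
n_T = Σnᵢ = 1 + X.
Mole fractions y_i = n_i/n_T; K_p = p_B2 p_B1 / (p_A1) with p_i = y_i·P.
Equating to 0.261 atm and solving on 0 < X < 1: X = 0.322.

X = 0.322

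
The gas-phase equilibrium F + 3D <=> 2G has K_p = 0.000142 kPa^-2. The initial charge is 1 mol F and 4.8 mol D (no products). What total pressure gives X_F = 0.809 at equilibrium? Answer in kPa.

Basis: 1 mol F initially; let X = conversion of F. Extent ξ = X.
Moles: n_F = 1 − X; n_D = 4.8 − 3X; n_G = 2X.
Total moles n_T = 5.8 − 2X.
K_p = p_G^2 / (p_F p_D^3) with p_i = (n_i/n_T)·P.
At X = 0.809: the mole-fraction product g(X) = Π y_i^ν_i = 17.94. Since K_p = g(X)·P^{-2}, P = (g/K_p)^(1/2) = (17.94/0.000142)^(1/2) = 355 kPa.

P = 355 kPa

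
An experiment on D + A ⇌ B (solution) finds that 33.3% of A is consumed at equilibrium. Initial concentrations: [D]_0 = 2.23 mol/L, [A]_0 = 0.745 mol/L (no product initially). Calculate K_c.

K_c = 0.252 L/mol

Let X = conversion of A.
Concentrations: [D] = 2.23 − 0.745X; [A] = 0.745 − 0.745X; [B] = 0.745X.
At X = 0.333: [D] = 1.98, [A] = 0.497, [B] = 0.248.
K_c = [B] / ([D] [A]) = 0.252 L/mol.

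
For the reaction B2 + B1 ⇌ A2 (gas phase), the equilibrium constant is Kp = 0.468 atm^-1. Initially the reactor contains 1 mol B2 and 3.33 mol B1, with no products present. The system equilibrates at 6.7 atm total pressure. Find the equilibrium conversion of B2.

Let X = conversion of B2 (basis 1 mol B2); extent of reaction ξ = X.
Mole table: n_B2 = 1 − X; n_B1 = 3.33 − X; n_A2 = X.
Total moles n_T = 4.33 − X.
y_i = n_i/n_T, p_i = y_i·P. Kp = p_A2 / (p_B2 p_B1).
Substituting and setting equal to 0.468 atm^-1 gives a polynomial in X; the root in (0,1) is X = 0.694.

X = 0.694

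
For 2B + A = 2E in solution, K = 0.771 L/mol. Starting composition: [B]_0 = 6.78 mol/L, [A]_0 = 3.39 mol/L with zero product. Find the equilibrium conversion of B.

X = 0.527

Let X = conversion of B; extent ξ = 6.78X/2 mol/L.
Concentrations: [B] = 6.78 − 6.78X; [A] = 3.39 − 3.39X; [E] = 6.78X.
K = [E]^2 / ([B]^2 [A]).
Equating to 0.771 L/mol: the physical root is X = 0.527.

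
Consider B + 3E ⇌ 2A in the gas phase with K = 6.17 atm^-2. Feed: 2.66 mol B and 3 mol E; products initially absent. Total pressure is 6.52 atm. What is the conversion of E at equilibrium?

X = 0.848

Take 3 mol E as basis and let X be its fractional conversion, so ξ = X.
At extent ξ: n_B = 2.66 − X; n_E = 3 − 3X; n_A = 2X.
Total moles n_T = 5.66 − 2X.
y_i = n_i/n_T, p_i = y_i·P. K = p_A^2 / (p_B p_E^3).
Equating to 6.17 atm^-2 and solving on 0 < X < 1: X = 0.848.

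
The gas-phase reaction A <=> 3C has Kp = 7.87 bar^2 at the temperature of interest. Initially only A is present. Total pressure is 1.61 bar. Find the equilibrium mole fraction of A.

Let X = conversion of A (basis 1 mol A); extent of reaction ξ = X.
Moles: n_A = 1 − X; n_C = 3X.
Summing: n_T = 1 + 2X.
y_i = n_i/n_T, p_i = y_i·P. Kp = p_C^3 / (p_A).
Setting this equal to 7.87 bar^2 and taking the physical root (0 < X < 1) gives X = 0.601.
Then n_A = 0.399, n_T = 2.2, so y_A = 0.181.

y_A = 0.181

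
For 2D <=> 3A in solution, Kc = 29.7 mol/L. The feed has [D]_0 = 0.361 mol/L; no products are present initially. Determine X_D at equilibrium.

X = 0.843

Let X = conversion of D; extent ξ = 0.361X/2 mol/L.
Concentrations: [D] = 0.361 − 0.361X; [A] = 0.541X.
Kc = [A]^3 / ([D]^2).
Setting equal to 29.7 and solving for X on (0,1) gives X = 0.843.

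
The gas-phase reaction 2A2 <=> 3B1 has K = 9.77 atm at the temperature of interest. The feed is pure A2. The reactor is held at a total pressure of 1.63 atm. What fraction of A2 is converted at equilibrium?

Basis: 1 mol A2 initially; let X = conversion of A2. Extent ξ = 0.5X.
Moles: n_A2 = 1 − X; n_B1 = 1.5X.
Total moles n_T = 1 + 0.5X.
y_i = n_i/n_T, p_i = y_i·P. K = p_B1^3 / (p_A2^2).
Substituting and setting equal to 9.77 atm gives a polynomial in X; the root in (0,1) is X = 0.655.

X = 0.655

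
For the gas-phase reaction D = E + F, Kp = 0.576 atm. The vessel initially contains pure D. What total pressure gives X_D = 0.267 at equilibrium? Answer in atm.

P = 7.5 atm

Let X = conversion of D (basis 1 mol D); extent of reaction ξ = X.
Species balance: n_D = 1 − X; n_E = X; n_F = X.
Summing: n_T = 1 + X.
Kp = p_E p_F / (p_D) with p_i = (n_i/n_T)·P.
At X = 0.267: the mole-fraction product g(X) = Π y_i^ν_i = 0.07676. Since Kp = g(X)·P^{1}, P = (Kp/g)^(1/1) = (0.576/0.07676)^(1/1) = 7.5 atm.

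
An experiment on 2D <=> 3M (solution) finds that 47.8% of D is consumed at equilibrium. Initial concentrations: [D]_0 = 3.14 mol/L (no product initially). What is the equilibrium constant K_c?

Let X = conversion of D.
Concentrations: [D] = 3.14 − 3.14X; [M] = 4.71X.
At X = 0.478: [D] = 1.64, [M] = 2.25.
K_c = [M]^3 / ([D]^2) = 4.25 mol/L.

K_c = 4.25 mol/L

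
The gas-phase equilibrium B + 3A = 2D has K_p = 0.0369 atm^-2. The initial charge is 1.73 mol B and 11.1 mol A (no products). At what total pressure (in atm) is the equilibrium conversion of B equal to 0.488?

P = 4.15 atm

Take 1.73 mol B as basis and let X be its fractional conversion, so ξ = 1.73X.
Mole table: n_B = 1.73 − 1.73X; n_A = 11.1 − 5.19X; n_D = 3.46X.
n_T = Σnᵢ = 12.8 − 3.46X.
K_p = p_D^2 / (p_B p_A^3) with p_i = (n_i/n_T)·P.
At X = 0.488: the mole-fraction product g(X) = Π y_i^ν_i = 0.6354. Since K_p = g(X)·P^{-2}, P = (g/K_p)^(1/2) = (0.6354/0.0369)^(1/2) = 4.15 atm.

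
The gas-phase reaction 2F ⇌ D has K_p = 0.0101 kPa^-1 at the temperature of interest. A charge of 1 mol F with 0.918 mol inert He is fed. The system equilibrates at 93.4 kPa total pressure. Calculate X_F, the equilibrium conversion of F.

X = 0.398

Take 1 mol F as basis and let X be its fractional conversion, so ξ = 0.5X.
At extent ξ: n_F = 1 − X; n_D = 0.5X; n_I = 0.918 (inert).
n_T = Σnᵢ = 1.92 − 0.5X.
Mole fractions y_i = n_i/n_T; K_p = p_D / (p_F^2) with p_i = y_i·P.
Substituting and setting equal to 0.0101 kPa^-1 gives a polynomial in X; the root in (0,1) is X = 0.398.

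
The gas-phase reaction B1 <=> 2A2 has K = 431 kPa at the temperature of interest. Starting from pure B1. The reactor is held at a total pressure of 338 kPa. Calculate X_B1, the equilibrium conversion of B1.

X = 0.492

Basis: 1 mol B1 initially; let X = conversion of B1. Extent ξ = X.
Mole table: n_B1 = 1 − X; n_A2 = 2X.
Total moles n_T = 1 + X.
Mole fractions y_i = n_i/n_T; K = p_A2^2 / (p_B1) with p_i = y_i·P.
This yields a degree-2 equation in X; solving on (0,1), X = 0.492.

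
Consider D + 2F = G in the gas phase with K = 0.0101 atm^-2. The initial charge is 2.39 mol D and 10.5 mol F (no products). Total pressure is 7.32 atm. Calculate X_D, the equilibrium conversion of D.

X = 0.255

Basis: 2.39 mol D initially; let X = conversion of D. Extent ξ = 2.39X.
Mole table: n_D = 2.39 − 2.39X; n_F = 10.5 − 4.78X; n_G = 2.39X.
Summing: n_T = 12.9 − 4.78X.
With p_i = (n_i/n_T)P, K = p_G / (p_D p_F^2).
Setting this equal to 0.0101 atm^-2 and taking the physical root (0 < X < 1) gives X = 0.255.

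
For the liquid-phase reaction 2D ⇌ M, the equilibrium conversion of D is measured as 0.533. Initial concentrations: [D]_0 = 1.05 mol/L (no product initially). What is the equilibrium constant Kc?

Let X = conversion of D.
Concentrations: [D] = 1.05 − 1.05X; [M] = 0.525X.
At X = 0.533: [D] = 0.49, [M] = 0.28.
Kc = [M] / ([D]^2) = 1.16 L/mol.

Kc = 1.16 L/mol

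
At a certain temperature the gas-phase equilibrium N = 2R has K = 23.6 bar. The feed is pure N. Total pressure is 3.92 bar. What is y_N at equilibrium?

y_N = 0.127

Basis: 1 mol N initially; let X = conversion of N. Extent ξ = X.
Species balance: n_N = 1 − X; n_R = 2X.
n_T = Σnᵢ = 1 + X.
With p_i = (n_i/n_T)P, K = p_R^2 / (p_N).
Equating to 23.6 bar and solving on 0 < X < 1: X = 0.775.
Then n_N = 0.225, n_T = 1.78, so y_N = 0.127.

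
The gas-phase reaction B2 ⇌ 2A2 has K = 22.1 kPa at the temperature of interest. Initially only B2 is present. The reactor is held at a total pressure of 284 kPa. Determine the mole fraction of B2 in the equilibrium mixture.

y_B2 = 0.757

Take 1 mol B2 as basis and let X be its fractional conversion, so ξ = X.
Species balance: n_B2 = 1 − X; n_A2 = 2X.
n_T = Σnᵢ = 1 + X.
Mole fractions y_i = n_i/n_T; K = p_A2^2 / (p_B2) with p_i = y_i·P.
Equating to 22.1 kPa and solving on 0 < X < 1: X = 0.138.
Then n_B2 = 0.862, n_T = 1.14, so y_B2 = 0.757.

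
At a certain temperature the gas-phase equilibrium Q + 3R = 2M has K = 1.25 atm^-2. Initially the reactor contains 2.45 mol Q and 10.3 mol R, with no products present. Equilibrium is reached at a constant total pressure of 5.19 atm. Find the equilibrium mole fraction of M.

y_M = 0.456

Take 2.45 mol Q as basis and let X be its fractional conversion, so ξ = 2.45X.
Mole table: n_Q = 2.45 − 2.45X; n_R = 10.3 − 7.35X; n_M = 4.9X.
Total moles n_T = 12.8 − 4.9X.
y_i = n_i/n_T, p_i = y_i·P. K = p_M^2 / (p_Q p_R^3).
Equating to 1.25 atm^-2 and solving on 0 < X < 1: X = 0.815.
Then n_M = 3.99, n_T = 8.76, so y_M = 0.456.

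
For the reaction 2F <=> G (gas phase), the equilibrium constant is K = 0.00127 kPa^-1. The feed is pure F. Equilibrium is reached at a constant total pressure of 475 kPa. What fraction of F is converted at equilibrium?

X = 0.459

Take 1 mol F as basis and let X be its fractional conversion, so ξ = 0.5X.
Moles: n_F = 1 − X; n_G = 0.5X.
Total moles n_T = 1 − 0.5X.
With p_i = (n_i/n_T)P, K = p_G / (p_F^2).
Setting this equal to 0.00127 kPa^-1 and taking the physical root (0 < X < 1) gives X = 0.459.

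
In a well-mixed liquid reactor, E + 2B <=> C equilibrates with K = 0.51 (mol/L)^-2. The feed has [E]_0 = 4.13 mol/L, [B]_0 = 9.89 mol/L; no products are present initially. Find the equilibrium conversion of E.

Let X = conversion of E; extent ξ = 4.13·X mol/L.
Concentrations: [E] = 4.13 − 4.13X; [B] = 9.89 − 8.26X; [C] = 4.13X.
K = [C] / ([E] [B]^2).
This equals 0.51 at X = 0.827 (the root in 0 < X < 1).

X = 0.827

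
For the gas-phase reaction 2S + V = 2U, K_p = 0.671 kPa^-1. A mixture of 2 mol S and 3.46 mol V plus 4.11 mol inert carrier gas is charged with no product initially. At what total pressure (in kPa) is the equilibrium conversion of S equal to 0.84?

Take 2 mol S as basis and let X be its fractional conversion, so ξ = X.
Moles: n_S = 2 − 2X; n_V = 3.46 − X; n_U = 2X; n_I = 4.11 (inert).
n_T = Σnᵢ = 9.57 − X.
K_p = p_U^2 / (p_S^2 p_V) with p_i = (n_i/n_T)·P.
At X = 0.84: the mole-fraction product g(X) = Π y_i^ν_i = 91.84. Since K_p = g(X)·P^{-1}, P = (g/K_p)^(1/1) = (91.84/0.671)^(1/1) = 137 kPa.

P = 137 kPa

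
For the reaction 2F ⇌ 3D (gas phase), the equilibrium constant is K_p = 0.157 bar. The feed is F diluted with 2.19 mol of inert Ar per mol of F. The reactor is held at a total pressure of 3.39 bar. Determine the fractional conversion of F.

Let X = conversion of F (basis 1 mol F); extent of reaction ξ = 0.5X.
At extent ξ: n_F = 1 − X; n_D = 1.5X; n_I = 2.19 (inert).
n_T = Σnᵢ = 3.19 + 0.5X.
Mole fractions y_i = n_i/n_T; K_p = p_D^3 / (p_F^2) with p_i = y_i·P.
This yields a degree-3 equation in X; solving on (0,1), X = 0.286.

X = 0.286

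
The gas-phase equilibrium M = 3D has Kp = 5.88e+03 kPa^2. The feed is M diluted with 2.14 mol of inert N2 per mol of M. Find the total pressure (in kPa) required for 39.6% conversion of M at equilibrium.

Let X = conversion of M (basis 1 mol M); extent of reaction ξ = X.
At extent ξ: n_M = 1 − X; n_D = 3X; n_I = 2.14 (inert).
n_T = Σnᵢ = 3.14 + 2X.
Kp = p_D^3 / (p_M) with p_i = (n_i/n_T)·P.
At X = 0.396: the mole-fraction product g(X) = Π y_i^ν_i = 0.1795. Since Kp = g(X)·P^{2}, P = (Kp/g)^(1/2) = (5.88e+03/0.1795)^(1/2) = 181 kPa.

P = 181 kPa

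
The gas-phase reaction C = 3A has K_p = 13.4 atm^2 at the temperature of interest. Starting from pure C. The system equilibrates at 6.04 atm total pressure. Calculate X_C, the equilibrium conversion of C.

X = 0.289

Let X = conversion of C (basis 1 mol C); extent of reaction ξ = X.
Species balance: n_C = 1 − X; n_A = 3X.
Total moles n_T = 1 + 2X.
With p_i = (n_i/n_T)P, K_p = p_A^3 / (p_C).
Substituting and setting equal to 13.4 atm^2 gives a polynomial in X; the root in (0,1) is X = 0.289.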